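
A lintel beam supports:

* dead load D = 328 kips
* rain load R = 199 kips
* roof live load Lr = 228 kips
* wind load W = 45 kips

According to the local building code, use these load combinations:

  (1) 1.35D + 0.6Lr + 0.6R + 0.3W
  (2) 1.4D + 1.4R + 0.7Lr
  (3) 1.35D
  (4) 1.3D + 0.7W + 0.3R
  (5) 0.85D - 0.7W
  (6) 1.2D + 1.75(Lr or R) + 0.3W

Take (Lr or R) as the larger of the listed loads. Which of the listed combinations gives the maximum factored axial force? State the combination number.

Combination 2

(Lr or R) → Lr = 228 kips.
(1) 1.35(328) + 0.6(228) + 0.6(199) + 0.3(45) = 712.50
(2) 1.4(328) + 1.4(199) + 0.7(228) = 897.40
(3) 1.35(328) = 442.80
(4) 1.3(328) + 0.7(45) + 0.3(199) = 517.60
(5) 0.85(328) - 0.7(45) = 247.30
(6) 1.2(328) + 1.75(228) + 0.3(45) = 806.10
The largest value is 897.40 kips from combination 2.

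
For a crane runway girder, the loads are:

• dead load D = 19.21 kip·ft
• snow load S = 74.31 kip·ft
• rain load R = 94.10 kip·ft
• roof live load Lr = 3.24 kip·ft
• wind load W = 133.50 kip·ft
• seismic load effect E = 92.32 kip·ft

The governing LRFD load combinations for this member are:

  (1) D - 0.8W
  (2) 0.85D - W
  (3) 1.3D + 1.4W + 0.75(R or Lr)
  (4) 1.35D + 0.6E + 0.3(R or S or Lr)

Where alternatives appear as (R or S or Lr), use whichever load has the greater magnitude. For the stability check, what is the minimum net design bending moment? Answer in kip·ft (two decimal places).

-117.17 kip·ft

(R or Lr) → R = 94.10 kip·ft; (R or S or Lr) → R = 94.10 kip·ft.
(1) 1.0(19.21) - 0.8(133.50) = -87.59
(2) 0.85(19.21) - 1.0(133.50) = -117.17
(3) 1.3(19.21) + 1.4(133.50) + 0.75(94.10) = 282.45
(4) 1.35(19.21) + 0.6(92.32) + 0.3(94.10) = 109.56
Combination 2 gives the minimum: -117.17 kip·ft.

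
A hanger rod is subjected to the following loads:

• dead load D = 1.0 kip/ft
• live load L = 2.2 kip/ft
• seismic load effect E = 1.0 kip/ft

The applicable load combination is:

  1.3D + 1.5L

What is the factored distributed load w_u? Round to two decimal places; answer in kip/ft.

4.60 kip/ft

1.3(1.0) + 1.5(2.2) = 1.30 + 3.30 = 4.60
w_u = 4.60 kip/ft.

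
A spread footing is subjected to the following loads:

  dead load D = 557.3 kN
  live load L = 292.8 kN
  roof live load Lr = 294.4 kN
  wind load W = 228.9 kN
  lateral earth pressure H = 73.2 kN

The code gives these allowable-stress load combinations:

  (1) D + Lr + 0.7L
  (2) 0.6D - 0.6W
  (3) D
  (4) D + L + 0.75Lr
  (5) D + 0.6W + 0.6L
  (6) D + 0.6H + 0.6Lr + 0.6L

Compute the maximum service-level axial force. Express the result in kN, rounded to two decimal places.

(1) 1.0(557.3) + 1.0(294.4) + 0.7(292.8) = 557.30 + 294.40 + 204.96 = 1056.66
(2) 0.6(557.3) - 0.6(228.9) = 334.38 - 137.34 = 197.04
(3) 1.0(557.3) = 557.30
(4) 1.0(557.3) + 1.0(292.8) + 0.75(294.4) = 557.30 + 292.80 + 220.80 = 1070.90
(5) 1.0(557.3) + 0.6(228.9) + 0.6(292.8) = 557.30 + 137.34 + 175.68 = 870.32
(6) 1.0(557.3) + 0.6(73.2) + 0.6(294.4) + 0.6(292.8) = 557.30 + 43.92 + 176.64 + 175.68 = 953.54
Combination 4 governs: N = 1070.90 kN.

1070.90 kN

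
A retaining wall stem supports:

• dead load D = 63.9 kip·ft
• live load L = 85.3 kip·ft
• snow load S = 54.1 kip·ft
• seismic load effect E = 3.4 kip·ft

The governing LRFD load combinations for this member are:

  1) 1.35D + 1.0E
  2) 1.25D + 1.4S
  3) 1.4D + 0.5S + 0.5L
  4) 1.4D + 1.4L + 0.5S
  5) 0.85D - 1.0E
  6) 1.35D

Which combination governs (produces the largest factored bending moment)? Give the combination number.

1) 1.35(63.9) + 1.0(3.4) = 86.3 + 3.4 = 89.7
2) 1.25(63.9) + 1.4(54.1) = 79.9 + 75.7 = 155.6
3) 1.4(63.9) + 0.5(54.1) + 0.5(85.3) = 159.2
4) 1.4(63.9) + 1.4(85.3) + 0.5(54.1) = 235.9
5) 0.85(63.9) - 1.0(3.4) = 54.3 - 3.4 = 50.9
6) 1.35(63.9) = 86.3
The largest value is 235.9 kip·ft from combination 4.

Combination 4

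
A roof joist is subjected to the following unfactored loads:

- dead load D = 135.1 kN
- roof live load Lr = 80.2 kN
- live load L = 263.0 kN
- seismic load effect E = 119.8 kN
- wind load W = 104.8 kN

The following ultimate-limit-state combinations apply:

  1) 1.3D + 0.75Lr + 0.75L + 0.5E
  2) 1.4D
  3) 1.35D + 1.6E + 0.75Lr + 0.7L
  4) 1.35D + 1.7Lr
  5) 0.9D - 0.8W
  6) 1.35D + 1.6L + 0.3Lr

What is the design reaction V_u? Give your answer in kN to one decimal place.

1) 1.3(135.1) + 0.75(80.2) + 0.75(263.0) + 0.5(119.8) = 492.9
2) 1.4(135.1) = 189.1
3) 1.35(135.1) + 1.6(119.8) + 0.75(80.2) + 0.7(263.0) = 618.3
4) 1.35(135.1) + 1.7(80.2) = 182.4 + 136.3 = 318.7
5) 0.9(135.1) - 0.8(104.8) = 121.6 - 83.8 = 37.8
6) 1.35(135.1) + 1.6(263.0) + 0.3(80.2) = 627.2
Combination 6 governs: V_u = 627.2 kN.

627.2 kN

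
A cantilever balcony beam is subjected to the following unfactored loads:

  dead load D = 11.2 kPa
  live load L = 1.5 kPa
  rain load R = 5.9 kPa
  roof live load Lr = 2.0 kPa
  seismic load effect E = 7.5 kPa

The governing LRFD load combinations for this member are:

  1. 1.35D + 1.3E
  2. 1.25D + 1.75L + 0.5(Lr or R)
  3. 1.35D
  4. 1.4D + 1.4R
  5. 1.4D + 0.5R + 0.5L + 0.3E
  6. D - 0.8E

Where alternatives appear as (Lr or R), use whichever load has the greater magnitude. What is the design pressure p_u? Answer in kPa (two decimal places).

(Lr or R) → R = 5.9 kPa.
1. 1.35(11.2) + 1.3(7.5) = 24.87
2. 1.25(11.2) + 1.75(1.5) + 0.5(5.9) = 19.58
3. 1.35(11.2) = 15.12
4. 1.4(11.2) + 1.4(5.9) = 23.94
5. 1.4(11.2) + 0.5(5.9) + 0.5(1.5) + 0.3(7.5) = 21.63
6. 1.0(11.2) - 0.8(7.5) = 5.20
Maximum is from combination 1.

24.87 kPa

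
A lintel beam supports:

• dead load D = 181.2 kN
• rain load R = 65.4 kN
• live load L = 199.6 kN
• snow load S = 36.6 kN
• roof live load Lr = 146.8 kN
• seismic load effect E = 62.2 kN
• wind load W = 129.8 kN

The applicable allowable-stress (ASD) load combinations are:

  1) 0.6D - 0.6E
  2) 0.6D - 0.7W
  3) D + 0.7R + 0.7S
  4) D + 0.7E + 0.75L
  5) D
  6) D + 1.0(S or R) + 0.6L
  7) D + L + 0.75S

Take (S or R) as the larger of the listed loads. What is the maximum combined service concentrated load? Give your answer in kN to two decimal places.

408.25 kN

(S or R) → R = 65.4 kN.
1) 0.6(181.2) - 0.6(62.2) = 108.72 - 37.32 = 71.40
2) 0.6(181.2) - 0.7(129.8) = 108.72 - 90.86 = 17.86
3) 1.0(181.2) + 0.7(65.4) + 0.7(36.6) = 181.20 + 45.78 + 25.62 = 252.60
4) 1.0(181.2) + 0.7(62.2) + 0.75(199.6) = 181.20 + 43.54 + 149.70 = 374.44
5) 1.0(181.2) = 181.20
6) 1.0(181.2) + 1.0(65.4) + 0.6(199.6) = 181.20 + 65.40 + 119.76 = 366.36
7) 1.0(181.2) + 1.0(199.6) + 0.75(36.6) = 181.20 + 199.60 + 27.45 = 408.25
The controlling combination is 7, giving 408.25 kN.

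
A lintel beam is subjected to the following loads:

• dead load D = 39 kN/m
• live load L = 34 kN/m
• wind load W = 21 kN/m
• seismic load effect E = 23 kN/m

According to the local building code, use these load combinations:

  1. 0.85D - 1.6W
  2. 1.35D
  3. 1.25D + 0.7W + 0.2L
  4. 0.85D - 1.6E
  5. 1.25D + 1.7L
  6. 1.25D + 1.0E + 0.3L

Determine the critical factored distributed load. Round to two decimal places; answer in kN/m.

1. 0.85(39) - 1.6(21) = 33.15 - 33.60 = -0.45
2. 1.35(39) = 52.65
3. 1.25(39) + 0.7(21) + 0.2(34) = 48.75 + 14.70 + 6.80 = 70.25
4. 0.85(39) - 1.6(23) = 33.15 - 36.80 = -3.65
5. 1.25(39) + 1.7(34) = 48.75 + 57.80 = 106.55
6. 1.25(39) + 1.0(23) + 0.3(34) = 48.75 + 23.00 + 10.20 = 81.95
The controlling combination is 5, giving 106.55 kN/m.

106.55 kN/m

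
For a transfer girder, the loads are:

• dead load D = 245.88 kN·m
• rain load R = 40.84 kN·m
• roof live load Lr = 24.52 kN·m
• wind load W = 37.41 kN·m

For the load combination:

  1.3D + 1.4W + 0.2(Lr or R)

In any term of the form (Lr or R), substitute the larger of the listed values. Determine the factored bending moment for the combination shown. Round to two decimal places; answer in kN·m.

(Lr or R) → R = 40.84 kN·m.
1.3(245.88) + 1.4(37.41) + 0.2(40.84) = 380.19
M_u = 380.19 kN·m.

380.19 kN·m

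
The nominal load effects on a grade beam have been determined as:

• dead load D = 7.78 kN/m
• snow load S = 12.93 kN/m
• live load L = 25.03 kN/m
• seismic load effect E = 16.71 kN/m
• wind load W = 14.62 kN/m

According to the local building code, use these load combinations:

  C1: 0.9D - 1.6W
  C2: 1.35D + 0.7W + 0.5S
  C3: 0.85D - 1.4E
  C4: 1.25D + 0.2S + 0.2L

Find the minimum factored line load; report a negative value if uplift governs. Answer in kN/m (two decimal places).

-16.78 kN/m

C1: 0.9(7.78) - 1.6(14.62) = 7.00 - 23.39 = -16.39
C2: 1.35(7.78) + 0.7(14.62) + 0.5(12.93) = 10.50 + 10.23 + 6.47 = 27.20
C3: 0.85(7.78) - 1.4(16.71) = 6.61 - 23.39 = -16.78
C4: 1.25(7.78) + 0.2(12.93) + 0.2(25.03) = 17.32
Combination 3 gives the minimum: -16.78 kN/m.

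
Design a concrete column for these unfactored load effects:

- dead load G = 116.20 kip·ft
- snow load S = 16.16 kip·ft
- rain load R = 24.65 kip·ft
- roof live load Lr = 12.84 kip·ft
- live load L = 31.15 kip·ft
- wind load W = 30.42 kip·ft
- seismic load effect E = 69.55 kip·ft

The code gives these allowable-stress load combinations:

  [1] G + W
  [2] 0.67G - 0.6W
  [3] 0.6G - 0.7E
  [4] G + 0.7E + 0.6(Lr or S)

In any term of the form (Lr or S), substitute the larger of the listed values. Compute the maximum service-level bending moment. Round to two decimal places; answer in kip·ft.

(Lr or S) → S = 16.16 kip·ft.
[1] 1.0(116.20) + 1.0(30.42) = 116.20 + 30.42 = 146.62
[2] 0.67(116.20) - 0.6(30.42) = 77.85 - 18.25 = 59.60
[3] 0.6(116.20) - 0.7(69.55) = 21.04
[4] 1.0(116.20) + 0.7(69.55) + 0.6(16.16) = 174.58
Maximum is from combination 4.

174.58 kip·ft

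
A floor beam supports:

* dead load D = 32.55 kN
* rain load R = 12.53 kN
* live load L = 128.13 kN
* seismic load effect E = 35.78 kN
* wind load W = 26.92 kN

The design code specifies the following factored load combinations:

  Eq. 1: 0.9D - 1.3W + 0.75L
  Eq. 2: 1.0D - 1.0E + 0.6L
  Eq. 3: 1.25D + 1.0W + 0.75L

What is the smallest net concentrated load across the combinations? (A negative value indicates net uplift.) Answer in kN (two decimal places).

73.65 kN

Eq. 1: 0.9(32.55) - 1.3(26.92) + 0.75(128.13) = 29.30 - 35.00 + 96.10 = 90.40
Eq. 2: 1.0(32.55) - 1.0(35.78) + 0.6(128.13) = 32.55 - 35.78 + 76.88 = 73.65
Eq. 3: 1.25(32.55) + 1.0(26.92) + 0.75(128.13) = 40.69 + 26.92 + 96.10 = 163.71
Combination 2 gives the minimum: 73.65 kN.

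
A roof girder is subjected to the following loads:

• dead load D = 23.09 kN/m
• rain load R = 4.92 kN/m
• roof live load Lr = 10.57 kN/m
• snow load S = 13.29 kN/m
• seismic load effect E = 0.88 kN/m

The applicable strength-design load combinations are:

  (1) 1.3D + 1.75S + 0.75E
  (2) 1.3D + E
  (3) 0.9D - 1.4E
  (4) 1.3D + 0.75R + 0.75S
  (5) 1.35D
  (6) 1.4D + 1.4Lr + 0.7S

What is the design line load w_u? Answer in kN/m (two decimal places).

(1) 1.3(23.09) + 1.75(13.29) + 0.75(0.88) = 53.93
(2) 1.3(23.09) + 1.0(0.88) = 30.90
(3) 0.9(23.09) - 1.4(0.88) = 19.55
(4) 1.3(23.09) + 0.75(4.92) + 0.75(13.29) = 43.67
(5) 1.35(23.09) = 31.17
(6) 1.4(23.09) + 1.4(10.57) + 0.7(13.29) = 56.43
Combination 6 governs: w_u = 56.43 kN/m.

56.43 kN/m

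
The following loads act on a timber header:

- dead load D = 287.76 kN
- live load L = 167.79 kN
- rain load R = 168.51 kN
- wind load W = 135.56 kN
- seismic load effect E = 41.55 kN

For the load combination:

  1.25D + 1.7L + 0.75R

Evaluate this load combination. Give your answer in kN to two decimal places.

1.25(287.76) + 1.7(167.79) + 0.75(168.51) = 771.33
V_u = 771.33 kN.

771.33 kN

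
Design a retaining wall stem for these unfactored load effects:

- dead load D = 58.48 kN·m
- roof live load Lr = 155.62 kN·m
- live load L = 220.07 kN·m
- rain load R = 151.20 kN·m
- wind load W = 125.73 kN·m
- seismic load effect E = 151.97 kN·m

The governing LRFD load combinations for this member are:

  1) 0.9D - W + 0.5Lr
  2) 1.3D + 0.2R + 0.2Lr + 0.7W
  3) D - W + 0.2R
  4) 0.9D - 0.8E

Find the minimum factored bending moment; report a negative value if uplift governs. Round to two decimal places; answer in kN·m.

1) 0.9(58.48) - 1.0(125.73) + 0.5(155.62) = 52.63 - 125.73 + 77.81 = 4.71
2) 1.3(58.48) + 0.2(151.20) + 0.2(155.62) + 0.7(125.73) = 225.40
3) 1.0(58.48) - 1.0(125.73) + 0.2(151.20) = 58.48 - 125.73 + 30.24 = -37.01
4) 0.9(58.48) - 0.8(151.97) = -68.94
Combination 4 gives the minimum: -68.94 kN·m.

-68.94 kN·m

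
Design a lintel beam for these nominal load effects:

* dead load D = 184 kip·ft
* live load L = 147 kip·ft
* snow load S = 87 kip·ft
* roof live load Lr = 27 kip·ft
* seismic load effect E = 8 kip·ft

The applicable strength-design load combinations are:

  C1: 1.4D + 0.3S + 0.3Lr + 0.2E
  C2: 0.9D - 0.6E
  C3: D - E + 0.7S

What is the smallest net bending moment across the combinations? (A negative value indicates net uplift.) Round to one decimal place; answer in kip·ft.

C1: 1.4(184) + 0.3(87) + 0.3(27) + 0.2(8) = 257.6 + 26.1 + 8.1 + 1.6 = 293.4
C2: 0.9(184) - 0.6(8) = 165.6 - 4.8 = 160.8
C3: 1.0(184) - 1.0(8) + 0.7(87) = 184.0 - 8.0 + 60.9 = 236.9
Combination 2 gives the minimum: 160.8 kip·ft.

160.8 kip·ft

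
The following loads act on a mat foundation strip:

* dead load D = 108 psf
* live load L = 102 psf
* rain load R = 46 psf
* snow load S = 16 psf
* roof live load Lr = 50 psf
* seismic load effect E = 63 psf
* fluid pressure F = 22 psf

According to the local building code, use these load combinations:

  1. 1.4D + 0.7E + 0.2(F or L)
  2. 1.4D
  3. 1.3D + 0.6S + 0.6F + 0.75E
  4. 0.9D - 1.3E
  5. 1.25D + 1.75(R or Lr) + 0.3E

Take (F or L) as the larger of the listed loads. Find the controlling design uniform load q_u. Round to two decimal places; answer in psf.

(F or L) → L = 102 psf; (R or Lr) → Lr = 50 psf.
1. 1.4(108) + 0.7(63) + 0.2(102) = 215.70
2. 1.4(108) = 151.20
3. 1.3(108) + 0.6(16) + 0.6(22) + 0.75(63) = 210.45
4. 0.9(108) - 1.3(63) = 15.30
5. 1.25(108) + 1.75(50) + 0.3(63) = 241.40
Maximum is from combination 5.

241.40 psf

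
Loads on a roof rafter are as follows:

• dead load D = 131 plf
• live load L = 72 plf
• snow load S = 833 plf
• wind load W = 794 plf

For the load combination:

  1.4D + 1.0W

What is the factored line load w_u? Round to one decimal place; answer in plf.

977.4 plf

1.4(131) + 1.0(794) = 183.4 + 794.0 = 977.4
w_u = 977.4 plf.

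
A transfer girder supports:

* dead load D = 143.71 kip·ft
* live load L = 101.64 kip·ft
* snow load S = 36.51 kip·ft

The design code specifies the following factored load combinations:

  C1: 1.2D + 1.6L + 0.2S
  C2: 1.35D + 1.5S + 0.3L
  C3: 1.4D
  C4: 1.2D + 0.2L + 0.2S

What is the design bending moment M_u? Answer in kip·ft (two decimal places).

C1: 1.2(143.71) + 1.6(101.64) + 0.2(36.51) = 342.38
C2: 1.35(143.71) + 1.5(36.51) + 0.3(101.64) = 194.01 + 54.77 + 30.49 = 279.27
C3: 1.4(143.71) = 201.19
C4: 1.2(143.71) + 0.2(101.64) + 0.2(36.51) = 172.45 + 20.33 + 7.30 = 200.08
The controlling combination is 1, giving 342.38 kip·ft.

342.38 kip·ft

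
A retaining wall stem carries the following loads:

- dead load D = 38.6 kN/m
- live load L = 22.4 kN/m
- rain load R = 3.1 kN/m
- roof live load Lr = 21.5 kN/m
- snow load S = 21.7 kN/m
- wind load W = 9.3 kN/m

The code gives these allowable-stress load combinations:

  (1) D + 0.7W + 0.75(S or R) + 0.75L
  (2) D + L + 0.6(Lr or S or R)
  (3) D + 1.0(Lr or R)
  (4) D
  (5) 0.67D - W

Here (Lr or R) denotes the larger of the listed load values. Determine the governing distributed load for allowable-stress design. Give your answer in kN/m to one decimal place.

(S or R) → S = 21.7 kN/m; (Lr or S or R) → S = 21.7 kN/m; (Lr or R) → Lr = 21.5 kN/m.
(1) 1.0(38.6) + 0.7(9.3) + 0.75(21.7) + 0.75(22.4) = 78.2
(2) 1.0(38.6) + 1.0(22.4) + 0.6(21.7) = 74.0
(3) 1.0(38.6) + 1.0(21.5) = 60.1
(4) 1.0(38.6) = 38.6
(5) 0.67(38.6) - 1.0(9.3) = 16.6
Maximum is from combination 1.

78.2 kN/m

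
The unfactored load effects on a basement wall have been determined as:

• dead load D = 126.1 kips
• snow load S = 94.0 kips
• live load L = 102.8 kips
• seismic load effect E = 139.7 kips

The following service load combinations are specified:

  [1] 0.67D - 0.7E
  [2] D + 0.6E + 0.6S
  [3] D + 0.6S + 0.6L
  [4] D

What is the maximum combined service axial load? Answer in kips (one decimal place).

266.3 kips

[1] 0.67(126.1) - 0.7(139.7) = 84.5 - 97.8 = -13.3
[2] 1.0(126.1) + 0.6(139.7) + 0.6(94.0) = 126.1 + 83.8 + 56.4 = 266.3
[3] 1.0(126.1) + 0.6(94.0) + 0.6(102.8) = 126.1 + 56.4 + 61.7 = 244.2
[4] 1.0(126.1) = 126.1
The controlling combination is 2, giving 266.3 kips.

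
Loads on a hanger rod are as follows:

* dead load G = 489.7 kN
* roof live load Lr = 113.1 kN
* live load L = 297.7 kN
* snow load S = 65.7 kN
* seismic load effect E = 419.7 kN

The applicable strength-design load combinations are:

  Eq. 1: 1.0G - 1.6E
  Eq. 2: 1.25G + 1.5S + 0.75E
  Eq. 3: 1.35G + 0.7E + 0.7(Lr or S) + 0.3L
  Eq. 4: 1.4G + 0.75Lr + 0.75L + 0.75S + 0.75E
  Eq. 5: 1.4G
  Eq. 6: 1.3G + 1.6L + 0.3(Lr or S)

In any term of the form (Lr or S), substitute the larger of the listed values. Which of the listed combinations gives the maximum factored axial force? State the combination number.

Combination 4

(Lr or S) → Lr = 113.1 kN.
Eq. 1: 1.0(489.7) - 1.6(419.7) = 489.70 - 671.52 = -181.82
Eq. 2: 1.25(489.7) + 1.5(65.7) + 0.75(419.7) = 1025.45
Eq. 3: 1.35(489.7) + 0.7(419.7) + 0.7(113.1) + 0.3(297.7) = 661.10 + 293.79 + 79.17 + 89.31 = 1123.37
Eq. 4: 1.4(489.7) + 0.75(113.1) + 0.75(297.7) + 0.75(65.7) + 0.75(419.7) = 1357.73
Eq. 5: 1.4(489.7) = 685.58
Eq. 6: 1.3(489.7) + 1.6(297.7) + 0.3(113.1) = 636.61 + 476.32 + 33.93 = 1146.86
The largest value is 1357.73 kN from combination 4.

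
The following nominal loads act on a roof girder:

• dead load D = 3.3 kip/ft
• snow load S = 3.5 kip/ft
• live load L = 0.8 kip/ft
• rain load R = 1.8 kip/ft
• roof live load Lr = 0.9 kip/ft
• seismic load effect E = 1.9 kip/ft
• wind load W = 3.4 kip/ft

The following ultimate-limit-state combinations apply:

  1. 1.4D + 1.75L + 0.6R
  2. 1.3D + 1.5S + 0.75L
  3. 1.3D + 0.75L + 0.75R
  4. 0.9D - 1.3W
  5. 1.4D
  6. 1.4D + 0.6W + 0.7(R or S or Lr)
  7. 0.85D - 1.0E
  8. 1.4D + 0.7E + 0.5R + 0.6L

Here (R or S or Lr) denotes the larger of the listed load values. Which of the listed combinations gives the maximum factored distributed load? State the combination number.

(R or S or Lr) → S = 3.5 kip/ft.
1. 1.4(3.3) + 1.75(0.8) + 0.6(1.8) = 7.10
2. 1.3(3.3) + 1.5(3.5) + 0.75(0.8) = 10.14
3. 1.3(3.3) + 0.75(0.8) + 0.75(1.8) = 6.24
4. 0.9(3.3) - 1.3(3.4) = -1.45
5. 1.4(3.3) = 4.62
6. 1.4(3.3) + 0.6(3.4) + 0.7(3.5) = 9.11
7. 0.85(3.3) - 1.0(1.9) = 0.91
8. 1.4(3.3) + 0.7(1.9) + 0.5(1.8) + 0.6(0.8) = 7.33
The largest value is 10.14 kip/ft from combination 2.

Combination 2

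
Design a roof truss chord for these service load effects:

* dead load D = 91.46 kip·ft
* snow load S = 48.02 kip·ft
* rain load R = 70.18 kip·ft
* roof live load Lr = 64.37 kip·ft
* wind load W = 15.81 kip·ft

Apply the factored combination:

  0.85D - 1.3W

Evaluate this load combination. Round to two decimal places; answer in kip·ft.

0.85(91.46) - 1.3(15.81) = 77.74 - 20.55 = 57.19
M_u = 57.19 kip·ft.

57.19 kip·ft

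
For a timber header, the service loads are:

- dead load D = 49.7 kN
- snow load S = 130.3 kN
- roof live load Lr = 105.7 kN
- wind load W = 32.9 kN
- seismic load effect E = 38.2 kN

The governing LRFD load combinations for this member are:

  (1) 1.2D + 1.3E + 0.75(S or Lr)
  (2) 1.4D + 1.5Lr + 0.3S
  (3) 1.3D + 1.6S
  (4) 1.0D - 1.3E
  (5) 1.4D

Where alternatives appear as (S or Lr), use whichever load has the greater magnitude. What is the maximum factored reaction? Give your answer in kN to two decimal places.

273.09 kN

(S or Lr) → S = 130.3 kN.
(1) 1.2(49.7) + 1.3(38.2) + 0.75(130.3) = 207.03
(2) 1.4(49.7) + 1.5(105.7) + 0.3(130.3) = 267.22
(3) 1.3(49.7) + 1.6(130.3) = 273.09
(4) 1.0(49.7) - 1.3(38.2) = 0.04
(5) 1.4(49.7) = 69.58
The controlling combination is 3, giving 273.09 kN.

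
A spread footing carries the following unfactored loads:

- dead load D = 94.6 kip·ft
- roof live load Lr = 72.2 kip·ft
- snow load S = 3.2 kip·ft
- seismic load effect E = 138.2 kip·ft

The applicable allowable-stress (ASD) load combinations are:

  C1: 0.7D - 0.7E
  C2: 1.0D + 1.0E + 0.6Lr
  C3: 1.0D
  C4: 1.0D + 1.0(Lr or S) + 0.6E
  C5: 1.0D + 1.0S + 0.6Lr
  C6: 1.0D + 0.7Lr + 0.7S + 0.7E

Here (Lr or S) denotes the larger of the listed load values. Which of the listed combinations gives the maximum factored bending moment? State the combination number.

(Lr or S) → Lr = 72.2 kip·ft.
C1: 0.7(94.6) - 0.7(138.2) = 66.22 - 96.74 = -30.52
C2: 1.0(94.6) + 1.0(138.2) + 0.6(72.2) = 94.60 + 138.20 + 43.32 = 276.12
C3: 1.0(94.6) = 94.60
C4: 1.0(94.6) + 1.0(72.2) + 0.6(138.2) = 94.60 + 72.20 + 82.92 = 249.72
C5: 1.0(94.6) + 1.0(3.2) + 0.6(72.2) = 94.60 + 3.20 + 43.32 = 141.12
C6: 1.0(94.6) + 0.7(72.2) + 0.7(3.2) + 0.7(138.2) = 94.60 + 50.54 + 2.24 + 96.74 = 244.12
The largest value is 276.12 kip·ft from combination 2.

Combination 2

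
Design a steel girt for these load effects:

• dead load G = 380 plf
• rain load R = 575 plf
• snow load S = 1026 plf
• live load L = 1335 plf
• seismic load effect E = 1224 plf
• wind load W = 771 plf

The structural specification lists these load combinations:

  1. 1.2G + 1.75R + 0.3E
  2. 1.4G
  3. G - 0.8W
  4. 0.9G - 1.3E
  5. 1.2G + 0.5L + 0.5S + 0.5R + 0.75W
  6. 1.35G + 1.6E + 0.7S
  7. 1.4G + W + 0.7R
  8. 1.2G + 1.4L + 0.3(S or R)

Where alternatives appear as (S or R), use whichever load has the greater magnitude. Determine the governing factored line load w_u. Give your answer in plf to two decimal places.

(S or R) → S = 1026 plf.
1. 1.2(380) + 1.75(575) + 0.3(1224) = 456.00 + 1006.25 + 367.20 = 1829.45
2. 1.4(380) = 532.00
3. 1.0(380) - 0.8(771) = 380.00 - 616.80 = -236.80
4. 0.9(380) - 1.3(1224) = 342.00 - 1591.20 = -1249.20
5. 1.2(380) + 0.5(1335) + 0.5(1026) + 0.5(575) + 0.75(771) = 456.00 + 667.50 + 513.00 + 287.50 + 578.25 = 2502.25
6. 1.35(380) + 1.6(1224) + 0.7(1026) = 513.00 + 1958.40 + 718.20 = 3189.60
7. 1.4(380) + 1.0(771) + 0.7(575) = 532.00 + 771.00 + 402.50 = 1705.50
8. 1.2(380) + 1.4(1335) + 0.3(1026) = 456.00 + 1869.00 + 307.80 = 2632.80
Maximum is from combination 6.

3189.60 plf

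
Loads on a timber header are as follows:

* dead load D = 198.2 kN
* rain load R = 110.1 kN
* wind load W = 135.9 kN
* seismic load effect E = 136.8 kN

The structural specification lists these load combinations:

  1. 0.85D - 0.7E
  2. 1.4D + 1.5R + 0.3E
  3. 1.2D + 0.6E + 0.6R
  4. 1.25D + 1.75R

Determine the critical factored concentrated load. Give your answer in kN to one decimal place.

483.7 kN

1. 0.85(198.2) - 0.7(136.8) = 168.5 - 95.8 = 72.7
2. 1.4(198.2) + 1.5(110.1) + 0.3(136.8) = 277.5 + 165.2 + 41.0 = 483.7
3. 1.2(198.2) + 0.6(136.8) + 0.6(110.1) = 237.8 + 82.1 + 66.1 = 386.0
4. 1.25(198.2) + 1.75(110.1) = 440.4
The controlling combination is 2, giving 483.7 kN.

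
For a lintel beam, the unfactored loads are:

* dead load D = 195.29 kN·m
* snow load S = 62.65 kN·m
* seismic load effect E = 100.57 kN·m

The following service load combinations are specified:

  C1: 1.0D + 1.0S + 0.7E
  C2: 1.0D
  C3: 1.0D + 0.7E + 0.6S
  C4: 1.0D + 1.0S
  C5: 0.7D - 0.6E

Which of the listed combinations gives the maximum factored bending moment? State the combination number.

C1: 1.0(195.29) + 1.0(62.65) + 0.7(100.57) = 328.34
C2: 1.0(195.29) = 195.29
C3: 1.0(195.29) + 0.7(100.57) + 0.6(62.65) = 303.28
C4: 1.0(195.29) + 1.0(62.65) = 257.94
C5: 0.7(195.29) - 0.6(100.57) = 76.36
The largest value is 328.34 kN·m from combination 1.

Combination 1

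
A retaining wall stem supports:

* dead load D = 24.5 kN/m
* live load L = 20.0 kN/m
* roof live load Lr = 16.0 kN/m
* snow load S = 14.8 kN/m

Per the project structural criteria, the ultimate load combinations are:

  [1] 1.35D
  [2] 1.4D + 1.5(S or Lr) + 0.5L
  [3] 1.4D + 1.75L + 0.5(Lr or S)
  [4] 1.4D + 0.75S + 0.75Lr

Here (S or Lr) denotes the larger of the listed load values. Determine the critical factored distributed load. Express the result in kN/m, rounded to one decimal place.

77.3 kN/m

(S or Lr) → Lr = 16.0 kN/m; (Lr or S) → Lr = 16.0 kN/m.
[1] 1.35(24.5) = 33.1
[2] 1.4(24.5) + 1.5(16.0) + 0.5(20.0) = 34.3 + 24.0 + 10.0 = 68.3
[3] 1.4(24.5) + 1.75(20.0) + 0.5(16.0) = 34.3 + 35.0 + 8.0 = 77.3
[4] 1.4(24.5) + 0.75(14.8) + 0.75(16.0) = 34.3 + 11.1 + 12.0 = 57.4
The controlling combination is 3, giving 77.3 kN/m.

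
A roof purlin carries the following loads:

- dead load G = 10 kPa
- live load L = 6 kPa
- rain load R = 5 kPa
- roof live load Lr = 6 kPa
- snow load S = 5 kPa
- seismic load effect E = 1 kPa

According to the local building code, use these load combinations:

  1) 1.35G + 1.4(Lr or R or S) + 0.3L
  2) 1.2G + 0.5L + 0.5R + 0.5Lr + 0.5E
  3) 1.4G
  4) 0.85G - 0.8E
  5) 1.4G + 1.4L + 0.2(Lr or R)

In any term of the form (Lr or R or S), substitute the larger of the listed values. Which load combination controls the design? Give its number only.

Combination 1

(Lr or R or S) → Lr = 6 kPa; (Lr or R) → Lr = 6 kPa.
1) 1.35(10) + 1.4(6) + 0.3(6) = 13.50 + 8.40 + 1.80 = 23.70
2) 1.2(10) + 0.5(6) + 0.5(5) + 0.5(6) + 0.5(1) = 12.00 + 3.00 + 2.50 + 3.00 + 0.50 = 21.00
3) 1.4(10) = 14.00
4) 0.85(10) - 0.8(1) = 8.50 - 0.80 = 7.70
5) 1.4(10) + 1.4(6) + 0.2(6) = 14.00 + 8.40 + 1.20 = 23.60
The largest value is 23.70 kPa from combination 1.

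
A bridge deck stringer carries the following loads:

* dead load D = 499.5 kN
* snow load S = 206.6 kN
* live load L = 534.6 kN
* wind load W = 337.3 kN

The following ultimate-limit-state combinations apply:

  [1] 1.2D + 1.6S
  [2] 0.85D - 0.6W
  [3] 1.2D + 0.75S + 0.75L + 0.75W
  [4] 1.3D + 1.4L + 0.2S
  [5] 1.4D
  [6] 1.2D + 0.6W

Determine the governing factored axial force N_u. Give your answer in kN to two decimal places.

1439.11 kN

[1] 1.2(499.5) + 1.6(206.6) = 929.96
[2] 0.85(499.5) - 0.6(337.3) = 222.20
[3] 1.2(499.5) + 0.75(206.6) + 0.75(534.6) + 0.75(337.3) = 1408.28
[4] 1.3(499.5) + 1.4(534.6) + 0.2(206.6) = 1439.11
[5] 1.4(499.5) = 699.30
[6] 1.2(499.5) + 0.6(337.3) = 801.78
The controlling combination is 4, giving 1439.11 kN.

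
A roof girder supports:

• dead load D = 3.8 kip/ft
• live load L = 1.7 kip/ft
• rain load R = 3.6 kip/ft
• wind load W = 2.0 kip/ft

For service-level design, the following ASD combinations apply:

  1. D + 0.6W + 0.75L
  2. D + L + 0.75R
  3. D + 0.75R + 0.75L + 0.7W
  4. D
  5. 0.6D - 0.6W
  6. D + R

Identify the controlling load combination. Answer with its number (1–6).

Combination 3

1. 1.0(3.8) + 0.6(2.0) + 0.75(1.7) = 6.28
2. 1.0(3.8) + 1.0(1.7) + 0.75(3.6) = 8.20
3. 1.0(3.8) + 0.75(3.6) + 0.75(1.7) + 0.7(2.0) = 9.18
4. 1.0(3.8) = 3.80
5. 0.6(3.8) - 0.6(2.0) = 1.08
6. 1.0(3.8) + 1.0(3.6) = 7.40
The largest value is 9.18 kip/ft from combination 3.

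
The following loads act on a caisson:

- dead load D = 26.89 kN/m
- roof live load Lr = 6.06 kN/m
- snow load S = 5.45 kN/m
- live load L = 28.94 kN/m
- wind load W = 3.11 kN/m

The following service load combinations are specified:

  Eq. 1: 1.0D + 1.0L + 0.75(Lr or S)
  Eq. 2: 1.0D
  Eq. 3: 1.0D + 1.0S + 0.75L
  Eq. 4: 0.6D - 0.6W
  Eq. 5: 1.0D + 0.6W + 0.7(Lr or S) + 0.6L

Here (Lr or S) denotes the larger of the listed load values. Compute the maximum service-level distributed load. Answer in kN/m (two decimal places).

(Lr or S) → Lr = 6.06 kN/m.
Eq. 1: 1.0(26.89) + 1.0(28.94) + 0.75(6.06) = 26.89 + 28.94 + 4.55 = 60.38
Eq. 2: 1.0(26.89) = 26.89
Eq. 3: 1.0(26.89) + 1.0(5.45) + 0.75(28.94) = 26.89 + 5.45 + 21.71 = 54.05
Eq. 4: 0.6(26.89) - 0.6(3.11) = 14.27
Eq. 5: 1.0(26.89) + 0.6(3.11) + 0.7(6.06) + 0.6(28.94) = 26.89 + 1.87 + 4.24 + 17.36 = 50.36
Maximum is from combination 1.

60.38 kN/m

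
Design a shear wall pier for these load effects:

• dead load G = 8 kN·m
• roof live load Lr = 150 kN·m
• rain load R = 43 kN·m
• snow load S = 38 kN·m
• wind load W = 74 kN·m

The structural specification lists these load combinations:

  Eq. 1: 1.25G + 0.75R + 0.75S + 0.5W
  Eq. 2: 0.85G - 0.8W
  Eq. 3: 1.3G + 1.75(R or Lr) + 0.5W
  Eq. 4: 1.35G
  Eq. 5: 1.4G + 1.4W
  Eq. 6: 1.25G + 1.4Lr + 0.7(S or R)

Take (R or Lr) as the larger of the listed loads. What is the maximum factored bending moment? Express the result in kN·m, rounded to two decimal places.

309.90 kN·m

(R or Lr) → Lr = 150 kN·m; (S or R) → R = 43 kN·m.
Eq. 1: 1.25(8) + 0.75(43) + 0.75(38) + 0.5(74) = 10.00 + 32.25 + 28.50 + 37.00 = 107.75
Eq. 2: 0.85(8) - 0.8(74) = 6.80 - 59.20 = -52.40
Eq. 3: 1.3(8) + 1.75(150) + 0.5(74) = 10.40 + 262.50 + 37.00 = 309.90
Eq. 4: 1.35(8) = 10.80
Eq. 5: 1.4(8) + 1.4(74) = 11.20 + 103.60 = 114.80
Eq. 6: 1.25(8) + 1.4(150) + 0.7(43) = 10.00 + 210.00 + 30.10 = 250.10
The controlling combination is 3, giving 309.90 kN·m.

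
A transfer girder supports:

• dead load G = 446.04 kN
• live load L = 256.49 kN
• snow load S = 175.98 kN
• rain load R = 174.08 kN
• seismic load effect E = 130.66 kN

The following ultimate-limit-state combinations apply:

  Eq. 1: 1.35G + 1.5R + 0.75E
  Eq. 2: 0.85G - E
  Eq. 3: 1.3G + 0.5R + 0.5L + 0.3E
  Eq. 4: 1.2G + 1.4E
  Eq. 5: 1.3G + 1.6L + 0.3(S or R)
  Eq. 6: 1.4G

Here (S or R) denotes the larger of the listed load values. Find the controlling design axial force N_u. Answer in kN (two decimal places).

(S or R) → S = 175.98 kN.
Eq. 1: 1.35(446.04) + 1.5(174.08) + 0.75(130.66) = 602.15 + 261.12 + 98.00 = 961.27
Eq. 2: 0.85(446.04) - 1.0(130.66) = 379.13 - 130.66 = 248.47
Eq. 3: 1.3(446.04) + 0.5(174.08) + 0.5(256.49) + 0.3(130.66) = 579.85 + 87.04 + 128.25 + 39.20 = 834.34
Eq. 4: 1.2(446.04) + 1.4(130.66) = 535.25 + 182.92 = 718.17
Eq. 5: 1.3(446.04) + 1.6(256.49) + 0.3(175.98) = 1043.03
Eq. 6: 1.4(446.04) = 624.46
The controlling combination is 5, giving 1043.03 kN.

1043.03 kN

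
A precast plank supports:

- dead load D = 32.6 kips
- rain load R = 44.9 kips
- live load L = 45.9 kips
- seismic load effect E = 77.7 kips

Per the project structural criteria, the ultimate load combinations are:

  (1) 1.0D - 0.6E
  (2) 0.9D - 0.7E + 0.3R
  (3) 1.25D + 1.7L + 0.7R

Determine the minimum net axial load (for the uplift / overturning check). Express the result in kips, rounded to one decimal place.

-14.0 kips

(1) 1.0(32.6) - 0.6(77.7) = 32.6 - 46.6 = -14.0
(2) 0.9(32.6) - 0.7(77.7) + 0.3(44.9) = 29.3 - 54.4 + 13.5 = -11.6
(3) 1.25(32.6) + 1.7(45.9) + 0.7(44.9) = 40.8 + 78.0 + 31.4 = 150.2
Combination 1 gives the minimum: -14.0 kips.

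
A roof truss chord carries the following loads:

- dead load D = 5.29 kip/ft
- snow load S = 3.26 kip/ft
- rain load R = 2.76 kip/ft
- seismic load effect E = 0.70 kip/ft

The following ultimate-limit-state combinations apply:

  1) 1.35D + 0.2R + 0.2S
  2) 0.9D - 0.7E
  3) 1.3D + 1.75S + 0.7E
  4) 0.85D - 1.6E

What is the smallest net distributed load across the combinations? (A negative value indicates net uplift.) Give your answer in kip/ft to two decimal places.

3.38 kip/ft

1) 1.35(5.29) + 0.2(2.76) + 0.2(3.26) = 8.35
2) 0.9(5.29) - 0.7(0.70) = 4.76 - 0.49 = 4.27
3) 1.3(5.29) + 1.75(3.26) + 0.7(0.70) = 13.07
4) 0.85(5.29) - 1.6(0.70) = 4.50 - 1.12 = 3.38
Combination 4 gives the minimum: 3.38 kip/ft.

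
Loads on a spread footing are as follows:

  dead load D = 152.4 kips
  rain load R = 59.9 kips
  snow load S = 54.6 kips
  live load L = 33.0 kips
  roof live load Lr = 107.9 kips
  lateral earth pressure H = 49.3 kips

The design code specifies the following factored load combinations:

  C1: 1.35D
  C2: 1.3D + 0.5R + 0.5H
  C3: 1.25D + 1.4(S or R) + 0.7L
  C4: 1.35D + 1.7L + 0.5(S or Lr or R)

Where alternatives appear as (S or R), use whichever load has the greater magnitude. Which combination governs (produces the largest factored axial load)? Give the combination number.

Combination 4

(S or R) → R = 59.9 kips; (S or Lr or R) → Lr = 107.9 kips.
C1: 1.35(152.4) = 205.7
C2: 1.3(152.4) + 0.5(59.9) + 0.5(49.3) = 252.7
C3: 1.25(152.4) + 1.4(59.9) + 0.7(33.0) = 297.5
C4: 1.35(152.4) + 1.7(33.0) + 0.5(107.9) = 315.8
The largest value is 315.8 kips from combination 4.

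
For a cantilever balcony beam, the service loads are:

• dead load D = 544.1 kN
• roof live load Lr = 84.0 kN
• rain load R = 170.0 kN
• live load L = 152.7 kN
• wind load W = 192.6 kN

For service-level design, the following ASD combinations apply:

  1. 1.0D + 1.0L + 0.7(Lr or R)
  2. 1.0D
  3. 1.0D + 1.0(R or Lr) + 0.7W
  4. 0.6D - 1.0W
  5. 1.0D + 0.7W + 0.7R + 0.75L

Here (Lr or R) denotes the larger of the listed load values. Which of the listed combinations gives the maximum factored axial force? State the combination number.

Combination 5

(Lr or R) → R = 170.0 kN; (R or Lr) → R = 170.0 kN.
1. 1.0(544.1) + 1.0(152.7) + 0.7(170.0) = 815.80
2. 1.0(544.1) = 544.10
3. 1.0(544.1) + 1.0(170.0) + 0.7(192.6) = 848.92
4. 0.6(544.1) - 1.0(192.6) = 133.86
5. 1.0(544.1) + 0.7(192.6) + 0.7(170.0) + 0.75(152.7) = 912.45
The largest value is 912.45 kN from combination 5.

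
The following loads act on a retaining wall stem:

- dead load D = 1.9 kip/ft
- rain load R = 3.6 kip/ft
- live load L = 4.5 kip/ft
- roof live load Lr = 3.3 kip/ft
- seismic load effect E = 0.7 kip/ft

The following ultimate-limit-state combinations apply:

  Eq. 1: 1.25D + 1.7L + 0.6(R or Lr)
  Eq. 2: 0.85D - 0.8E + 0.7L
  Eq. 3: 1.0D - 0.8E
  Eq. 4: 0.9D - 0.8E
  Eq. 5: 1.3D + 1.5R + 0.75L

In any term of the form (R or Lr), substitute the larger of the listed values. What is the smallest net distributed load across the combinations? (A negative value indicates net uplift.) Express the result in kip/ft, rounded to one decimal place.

1.2 kip/ft

(R or Lr) → R = 3.6 kip/ft.
Eq. 1: 1.25(1.9) + 1.7(4.5) + 0.6(3.6) = 12.2
Eq. 2: 0.85(1.9) - 0.8(0.7) + 0.7(4.5) = 4.2
Eq. 3: 1.0(1.9) - 0.8(0.7) = 1.3
Eq. 4: 0.9(1.9) - 0.8(0.7) = 1.2
Eq. 5: 1.3(1.9) + 1.5(3.6) + 0.75(4.5) = 11.2
Combination 4 gives the minimum: 1.2 kip/ft.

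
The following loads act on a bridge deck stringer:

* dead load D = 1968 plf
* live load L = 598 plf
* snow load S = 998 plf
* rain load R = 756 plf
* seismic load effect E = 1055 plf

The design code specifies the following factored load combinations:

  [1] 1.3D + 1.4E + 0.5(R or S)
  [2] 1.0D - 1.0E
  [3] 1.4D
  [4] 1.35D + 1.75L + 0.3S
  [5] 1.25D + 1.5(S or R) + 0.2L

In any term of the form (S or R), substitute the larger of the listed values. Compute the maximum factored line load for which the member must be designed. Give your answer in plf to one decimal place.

(R or S) → S = 998 plf; (S or R) → S = 998 plf.
[1] 1.3(1968) + 1.4(1055) + 0.5(998) = 2558.4 + 1477.0 + 499.0 = 4534.4
[2] 1.0(1968) - 1.0(1055) = 1968.0 - 1055.0 = 913.0
[3] 1.4(1968) = 2755.2
[4] 1.35(1968) + 1.75(598) + 0.3(998) = 2656.8 + 1046.5 + 299.4 = 4002.7
[5] 1.25(1968) + 1.5(998) + 0.2(598) = 2460.0 + 1497.0 + 119.6 = 4076.6
Maximum is from combination 1.

4534.4 plf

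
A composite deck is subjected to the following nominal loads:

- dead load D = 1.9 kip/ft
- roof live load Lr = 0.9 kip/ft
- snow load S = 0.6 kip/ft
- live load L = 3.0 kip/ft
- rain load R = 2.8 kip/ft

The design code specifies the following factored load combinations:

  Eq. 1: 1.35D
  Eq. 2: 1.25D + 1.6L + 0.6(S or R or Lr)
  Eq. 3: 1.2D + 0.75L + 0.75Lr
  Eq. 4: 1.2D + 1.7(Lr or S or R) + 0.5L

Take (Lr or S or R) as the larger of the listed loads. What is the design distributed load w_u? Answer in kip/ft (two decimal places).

(S or R or Lr) → R = 2.8 kip/ft; (Lr or S or R) → R = 2.8 kip/ft.
Eq. 1: 1.35(1.9) = 2.57
Eq. 2: 1.25(1.9) + 1.6(3.0) + 0.6(2.8) = 2.38 + 4.80 + 1.68 = 8.86
Eq. 3: 1.2(1.9) + 0.75(3.0) + 0.75(0.9) = 2.28 + 2.25 + 0.68 = 5.21
Eq. 4: 1.2(1.9) + 1.7(2.8) + 0.5(3.0) = 2.28 + 4.76 + 1.50 = 8.54
Maximum is from combination 2.

8.86 kip/ft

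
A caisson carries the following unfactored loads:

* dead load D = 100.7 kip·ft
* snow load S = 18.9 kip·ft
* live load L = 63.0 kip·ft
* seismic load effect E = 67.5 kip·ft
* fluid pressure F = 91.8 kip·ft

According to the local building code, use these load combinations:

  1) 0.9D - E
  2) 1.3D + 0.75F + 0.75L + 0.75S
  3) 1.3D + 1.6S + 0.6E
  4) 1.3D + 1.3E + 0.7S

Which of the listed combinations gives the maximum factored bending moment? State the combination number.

1) 0.9(100.7) - 1.0(67.5) = 23.13
2) 1.3(100.7) + 0.75(91.8) + 0.75(63.0) + 0.75(18.9) = 261.19
3) 1.3(100.7) + 1.6(18.9) + 0.6(67.5) = 201.65
4) 1.3(100.7) + 1.3(67.5) + 0.7(18.9) = 231.89
The largest value is 261.19 kip·ft from combination 2.

Combination 2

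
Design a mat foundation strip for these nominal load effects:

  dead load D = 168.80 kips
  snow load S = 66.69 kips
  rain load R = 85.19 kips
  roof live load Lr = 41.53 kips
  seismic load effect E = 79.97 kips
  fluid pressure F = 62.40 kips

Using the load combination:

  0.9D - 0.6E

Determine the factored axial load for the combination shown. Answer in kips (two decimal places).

103.94 kips

0.9(168.80) - 0.6(79.97) = 151.92 - 47.98 = 103.94
P_u = 103.94 kips.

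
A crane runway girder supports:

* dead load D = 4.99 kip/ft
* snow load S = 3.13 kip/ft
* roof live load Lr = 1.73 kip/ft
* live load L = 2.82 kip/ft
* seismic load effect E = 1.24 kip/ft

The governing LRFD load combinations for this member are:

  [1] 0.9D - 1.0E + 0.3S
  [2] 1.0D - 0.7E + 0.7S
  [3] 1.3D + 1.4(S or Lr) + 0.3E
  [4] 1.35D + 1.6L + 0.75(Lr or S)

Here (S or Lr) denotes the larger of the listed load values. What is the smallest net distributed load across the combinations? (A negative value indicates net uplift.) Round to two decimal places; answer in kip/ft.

4.19 kip/ft

(S or Lr) → S = 3.13 kip/ft; (Lr or S) → S = 3.13 kip/ft.
[1] 0.9(4.99) - 1.0(1.24) + 0.3(3.13) = 4.49 - 1.24 + 0.94 = 4.19
[2] 1.0(4.99) - 0.7(1.24) + 0.7(3.13) = 4.99 - 0.87 + 2.19 = 6.31
[3] 1.3(4.99) + 1.4(3.13) + 0.3(1.24) = 6.49 + 4.38 + 0.37 = 11.24
[4] 1.35(4.99) + 1.6(2.82) + 0.75(3.13) = 6.74 + 4.51 + 2.35 = 13.60
Combination 1 gives the minimum: 4.19 kip/ft.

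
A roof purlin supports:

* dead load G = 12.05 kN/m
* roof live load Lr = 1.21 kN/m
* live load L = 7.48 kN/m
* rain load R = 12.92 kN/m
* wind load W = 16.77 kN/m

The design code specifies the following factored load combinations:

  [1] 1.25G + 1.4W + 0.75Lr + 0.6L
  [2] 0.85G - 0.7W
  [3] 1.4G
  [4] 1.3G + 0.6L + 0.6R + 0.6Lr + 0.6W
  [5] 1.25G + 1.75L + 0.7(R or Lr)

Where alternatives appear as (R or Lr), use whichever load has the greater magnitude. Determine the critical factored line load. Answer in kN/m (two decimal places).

43.94 kN/m

(R or Lr) → R = 12.92 kN/m.
[1] 1.25(12.05) + 1.4(16.77) + 0.75(1.21) + 0.6(7.48) = 43.94
[2] 0.85(12.05) - 0.7(16.77) = -1.50
[3] 1.4(12.05) = 16.87
[4] 1.3(12.05) + 0.6(7.48) + 0.6(12.92) + 0.6(1.21) + 0.6(16.77) = 38.69
[5] 1.25(12.05) + 1.75(7.48) + 0.7(12.92) = 37.20
Maximum is from combination 1.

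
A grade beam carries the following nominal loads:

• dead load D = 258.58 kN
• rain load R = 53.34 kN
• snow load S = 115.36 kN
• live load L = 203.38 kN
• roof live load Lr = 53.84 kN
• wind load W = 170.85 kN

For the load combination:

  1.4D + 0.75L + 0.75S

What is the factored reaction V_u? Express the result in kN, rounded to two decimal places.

1.4(258.58) + 0.75(203.38) + 0.75(115.36) = 362.01 + 152.54 + 86.52 = 601.07
V_u = 601.07 kN.

601.07 kN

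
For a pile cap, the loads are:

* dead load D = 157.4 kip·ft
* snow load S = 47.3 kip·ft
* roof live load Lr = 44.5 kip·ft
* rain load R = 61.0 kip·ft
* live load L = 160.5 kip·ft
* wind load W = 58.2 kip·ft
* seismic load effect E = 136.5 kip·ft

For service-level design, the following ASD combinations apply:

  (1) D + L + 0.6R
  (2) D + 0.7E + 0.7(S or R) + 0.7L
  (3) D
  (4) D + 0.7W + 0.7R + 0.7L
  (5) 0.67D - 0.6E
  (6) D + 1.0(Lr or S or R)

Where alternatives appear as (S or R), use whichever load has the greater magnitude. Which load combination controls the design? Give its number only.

Combination 2

(S or R) → R = 61.0 kip·ft; (Lr or S or R) → R = 61.0 kip·ft.
(1) 1.0(157.4) + 1.0(160.5) + 0.6(61.0) = 157.4 + 160.5 + 36.6 = 354.5
(2) 1.0(157.4) + 0.7(136.5) + 0.7(61.0) + 0.7(160.5) = 408.0
(3) 1.0(157.4) = 157.4
(4) 1.0(157.4) + 0.7(58.2) + 0.7(61.0) + 0.7(160.5) = 157.4 + 40.7 + 42.7 + 112.4 = 353.2
(5) 0.67(157.4) - 0.6(136.5) = 105.5 - 81.9 = 23.6
(6) 1.0(157.4) + 1.0(61.0) = 157.4 + 61.0 = 218.4
The largest value is 408.0 kip·ft from combination 2.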